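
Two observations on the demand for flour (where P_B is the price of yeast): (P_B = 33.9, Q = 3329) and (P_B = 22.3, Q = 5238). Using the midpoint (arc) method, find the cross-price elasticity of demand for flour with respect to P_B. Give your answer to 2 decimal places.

-1.08

ΔQ_A = 5238 − 3329 = 1909; ΔP_B = 22.3 − 33.9 = -11.6.
Midpoints: Q̄_A = 4283.5, P̄_B = 28.10.
ε = (ΔQ_A/Q̄_A)/(ΔP_B/P̄_B) = (1909/4283.5)/(-11.6/28.10) ≈ -1.08.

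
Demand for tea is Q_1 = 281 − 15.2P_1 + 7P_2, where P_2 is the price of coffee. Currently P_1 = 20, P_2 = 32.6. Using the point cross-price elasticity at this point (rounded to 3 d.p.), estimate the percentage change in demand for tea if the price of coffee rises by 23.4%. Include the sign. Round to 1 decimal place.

26.0%

At P_1 = 20, P_2 = 32.6: Q_1 = 205.2.
∂Q_1/∂P_2 = 7.
ε = (∂Q_1/∂P_2)(P_2/Q_1) = 7.0000 × 32.6/205.2 ≈ 1.112.
%ΔQ_1 ≈ ε × %ΔP_2 = 1.112 × (23.4%) = 26.0%.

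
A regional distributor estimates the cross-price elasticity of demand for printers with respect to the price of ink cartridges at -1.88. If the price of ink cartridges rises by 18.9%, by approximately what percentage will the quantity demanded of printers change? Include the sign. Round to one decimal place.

%ΔQ ≈ ε × %ΔP of ink cartridges = -1.88 × (18.9%) = -35.5%.

-35.5%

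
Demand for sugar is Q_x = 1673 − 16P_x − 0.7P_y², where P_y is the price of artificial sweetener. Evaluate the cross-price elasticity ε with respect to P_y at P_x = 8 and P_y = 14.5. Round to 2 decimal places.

-0.21

At P_x = 8 and P_y = 14.5: Q_x = 1397.825.
∂Q_x/∂P_y = -1.4P_y = -1.4(14.5) = -20.3000.
ε = (∂Q_x/∂P_y)(P_y/Q_x) = -20.3000 × (14.5/1397.825) ≈ -0.21.
ε < 0: complements.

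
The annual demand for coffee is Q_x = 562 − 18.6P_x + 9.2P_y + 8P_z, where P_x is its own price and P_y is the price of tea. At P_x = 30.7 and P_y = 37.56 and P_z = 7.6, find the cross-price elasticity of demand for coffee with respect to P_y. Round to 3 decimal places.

0.870

At P_x = 30.7 and P_y = 37.56 and P_z = 7.6: Q_x = 397.332.
∂Q_x/∂P_y = 9.2.
ε = (∂Q_x/∂P_y)(P_y/Q_x) = 9.2 × (37.56/397.332) ≈ 0.870.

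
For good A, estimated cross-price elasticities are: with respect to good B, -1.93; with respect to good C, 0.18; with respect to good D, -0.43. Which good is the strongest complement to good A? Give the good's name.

good B

Complements have ε < 0. The most negative value is -1.93 (good B).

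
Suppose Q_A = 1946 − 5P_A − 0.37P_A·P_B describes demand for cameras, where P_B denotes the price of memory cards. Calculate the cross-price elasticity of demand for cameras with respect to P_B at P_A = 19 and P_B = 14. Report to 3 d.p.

At P_A = 19 and P_B = 14: Q_A = 1752.58.
∂Q_A/∂P_B = -0.37P_A = -0.37(19) = -7.0300.
ε = (∂Q_A/∂P_B)(P_B/Q_A) = -7.0300 × (14/1752.58) ≈ -0.056.

-0.056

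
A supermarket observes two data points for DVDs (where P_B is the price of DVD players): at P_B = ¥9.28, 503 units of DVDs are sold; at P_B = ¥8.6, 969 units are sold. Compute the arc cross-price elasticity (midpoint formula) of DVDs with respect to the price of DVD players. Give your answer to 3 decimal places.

-8.324

ΔQ_A = 969 − 503 = 466; ΔP_B = 8.6 − 9.28 = -0.68.
Midpoints: Q̄_A = 736.0, P̄_B = 8.94.
ε = (ΔQ_A/Q̄_A)/(ΔP_B/P̄_B) = (466/736.0)/(-0.68/8.94) ≈ -8.324.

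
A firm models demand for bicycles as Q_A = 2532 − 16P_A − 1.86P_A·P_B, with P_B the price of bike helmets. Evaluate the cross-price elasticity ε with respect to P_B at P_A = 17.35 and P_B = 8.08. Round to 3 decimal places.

-0.131

At P_A = 17.35 and P_B = 8.08: Q_A = 1993.650.
∂Q_A/∂P_B = -1.86P_A = -1.86(17.35) = -32.2710.
ε = (∂Q_A/∂P_B)(P_B/Q_A) = -32.2710 × (8.08/1993.650) ≈ -0.131.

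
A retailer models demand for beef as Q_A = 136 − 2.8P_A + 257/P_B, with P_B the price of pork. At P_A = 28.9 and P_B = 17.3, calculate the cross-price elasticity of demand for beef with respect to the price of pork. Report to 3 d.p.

At P_A = 28.9 and P_B = 17.3: Q_A = 69.935.
∂Q_A/∂P_B = −257/P_B² = -0.8587.
ε = (∂Q_A/∂P_B)(P_B/Q_A) = -0.8587 × (17.3/69.935) ≈ -0.212.

-0.212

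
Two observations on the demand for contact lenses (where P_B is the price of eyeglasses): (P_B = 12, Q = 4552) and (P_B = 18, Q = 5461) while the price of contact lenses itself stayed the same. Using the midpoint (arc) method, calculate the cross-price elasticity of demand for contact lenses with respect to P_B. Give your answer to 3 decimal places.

0.454

ΔQ_A = 5461 − 4552 = 909; ΔP_B = 18 − 12 = 6.
Midpoints: Q̄_A = 5006.5, P̄_B = 15.00.
ε = (ΔQ_A/Q̄_A)/(ΔP_B/P̄_B) = (909/5006.5)/(6/15.00) ≈ 0.454.
ε > 0: contact lenses and eyeglasses are substitutes.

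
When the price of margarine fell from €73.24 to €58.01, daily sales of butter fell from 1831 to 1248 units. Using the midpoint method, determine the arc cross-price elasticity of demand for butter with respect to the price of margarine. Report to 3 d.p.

1.632

ΔQ_A = 1248 − 1831 = -583; ΔP_B = 58.01 − 73.24 = -15.23.
Midpoints: Q̄_A = 1539.5, P̄_B = 65.62.
ε = (ΔQ_A/Q̄_A)/(ΔP_B/P̄_B) = (-583/1539.5)/(-15.23/65.62) ≈ 1.632.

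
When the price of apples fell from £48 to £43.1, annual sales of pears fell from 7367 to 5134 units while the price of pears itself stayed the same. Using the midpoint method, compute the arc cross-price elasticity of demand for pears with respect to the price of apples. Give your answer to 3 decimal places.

3.321

ΔQ_A = 5134 − 7367 = -2233; ΔP_B = 43.1 − 48 = -4.9.
Midpoints: Q̄_A = 6250.5, P̄_B = 45.55.
ε = (ΔQ_A/Q̄_A)/(ΔP_B/P̄_B) = (-2233/6250.5)/(-4.9/45.55) ≈ 3.321.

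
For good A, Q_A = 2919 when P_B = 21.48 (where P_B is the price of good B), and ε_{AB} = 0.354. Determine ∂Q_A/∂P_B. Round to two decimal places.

ε = (∂Q_A/∂P_B)·(P_B/Q_A) ⇒ ∂Q_A/∂P_B = ε·Q_A/P_B = 0.354 × 2919/21.48 ≈ 48.11.

48.11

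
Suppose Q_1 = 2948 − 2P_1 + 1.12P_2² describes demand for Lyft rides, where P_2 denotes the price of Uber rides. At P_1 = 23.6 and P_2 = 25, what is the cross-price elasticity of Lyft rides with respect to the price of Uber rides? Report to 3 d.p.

At P_1 = 23.6 and P_2 = 25: Q_1 = 3600.8.
∂Q_1/∂P_2 = 2.24P_2 = 2.24(25) = 56.0000.
ε = (∂Q_1/∂P_2)(P_2/Q_1) = 56.0000 × (25/3600.8) ≈ 0.389.

0.389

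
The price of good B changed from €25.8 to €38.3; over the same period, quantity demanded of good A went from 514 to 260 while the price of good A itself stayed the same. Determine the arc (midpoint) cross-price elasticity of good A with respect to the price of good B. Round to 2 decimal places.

ΔQ_A = 260 − 514 = -254; ΔP_B = 38.3 − 25.8 = 12.5.
Midpoints: Q̄_A = 387.0, P̄_B = 32.05.
ε = (ΔQ_A/Q̄_A)/(ΔP_B/P̄_B) = (-254/387.0)/(12.5/32.05) ≈ -1.68.

-1.68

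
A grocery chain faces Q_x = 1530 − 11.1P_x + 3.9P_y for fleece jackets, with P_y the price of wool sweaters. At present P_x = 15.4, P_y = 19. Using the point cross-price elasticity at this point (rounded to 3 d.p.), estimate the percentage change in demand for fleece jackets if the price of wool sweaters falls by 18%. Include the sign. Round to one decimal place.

At P_x = 15.4, P_y = 19: Q_x = 1433.16.
∂Q_x/∂P_y = 3.9.
ε = (∂Q_x/∂P_y)(P_y/Q_x) = 3.9000 × 19/1433.16 ≈ 0.052.
%ΔQ_x ≈ ε × %ΔP_y = 0.052 × (-18%) = -0.9%.

-0.9%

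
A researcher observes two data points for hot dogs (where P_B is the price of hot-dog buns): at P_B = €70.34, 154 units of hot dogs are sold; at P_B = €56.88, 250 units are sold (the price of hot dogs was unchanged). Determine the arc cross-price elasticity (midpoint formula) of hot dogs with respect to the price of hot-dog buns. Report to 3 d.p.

-2.246

ΔQ_A = 250 − 154 = 96; ΔP_B = 56.88 − 70.34 = -13.46.
Midpoints: Q̄_A = 202.0, P̄_B = 63.61.
ε = (ΔQ_A/Q̄_A)/(ΔP_B/P̄_B) = (96/202.0)/(-13.46/63.61) ≈ -2.246.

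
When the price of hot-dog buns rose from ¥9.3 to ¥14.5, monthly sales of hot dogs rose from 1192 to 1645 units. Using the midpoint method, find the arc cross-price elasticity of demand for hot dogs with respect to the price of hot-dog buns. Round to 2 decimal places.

0.73

ΔQ_A = 1645 − 1192 = 453; ΔP_B = 14.5 − 9.3 = 5.2.
Midpoints: Q̄_A = 1418.5, P̄_B = 11.90.
ε = (ΔQ_A/Q̄_A)/(ΔP_B/P̄_B) = (453/1418.5)/(5.2/11.90) ≈ 0.73.
ε > 0: hot dogs and hot-dog buns are substitutes.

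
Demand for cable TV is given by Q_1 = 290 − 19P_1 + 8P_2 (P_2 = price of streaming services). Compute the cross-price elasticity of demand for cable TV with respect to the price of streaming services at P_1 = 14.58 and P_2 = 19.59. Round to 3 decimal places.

0.924

At P_1 = 14.58 and P_2 = 19.59: Q_1 = 169.7.
∂Q_1/∂P_2 = 8.
ε = (∂Q_1/∂P_2)(P_2/Q_1) = 8 × (19.59/169.7) ≈ 0.924.
Since ε > 0, cable TV and streaming services are substitutes.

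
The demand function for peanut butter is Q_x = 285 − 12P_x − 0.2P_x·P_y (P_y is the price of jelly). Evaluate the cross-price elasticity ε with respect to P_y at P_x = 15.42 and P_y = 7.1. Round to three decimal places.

At P_x = 15.42 and P_y = 7.1: Q_x = 78.064.
∂Q_x/∂P_y = -0.2P_x = -0.2(15.42) = -3.0840.
ε = (∂Q_x/∂P_y)(P_y/Q_x) = -3.0840 × (7.1/78.064) ≈ -0.280.

-0.280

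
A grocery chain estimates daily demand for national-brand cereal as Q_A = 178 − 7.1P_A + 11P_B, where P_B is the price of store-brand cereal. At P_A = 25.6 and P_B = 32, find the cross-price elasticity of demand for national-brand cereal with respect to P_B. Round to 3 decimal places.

At P_A = 25.6 and P_B = 32: Q_A = 348.24.
∂Q_A/∂P_B = 11.
ε = (∂Q_A/∂P_B)(P_B/Q_A) = 11 × (32/348.24) ≈ 1.011.

1.011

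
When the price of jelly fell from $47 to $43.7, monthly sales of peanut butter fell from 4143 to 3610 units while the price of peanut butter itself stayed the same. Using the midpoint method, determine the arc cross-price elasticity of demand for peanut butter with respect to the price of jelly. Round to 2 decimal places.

1.89

ΔQ_A = 3610 − 4143 = -533; ΔP_B = 43.7 − 47 = -3.3.
Midpoints: Q̄_A = 3876.5, P̄_B = 45.35.
ε = (ΔQ_A/Q̄_A)/(ΔP_B/P̄_B) = (-533/3876.5)/(-3.3/45.35) ≈ 1.89.
ε > 0: peanut butter and jelly are substitutes.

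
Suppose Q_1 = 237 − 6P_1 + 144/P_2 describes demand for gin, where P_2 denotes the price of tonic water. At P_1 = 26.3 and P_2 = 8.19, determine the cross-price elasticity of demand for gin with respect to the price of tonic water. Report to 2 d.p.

-0.18

At P_1 = 26.3 and P_2 = 8.19: Q_1 = 96.782.
∂Q_1/∂P_2 = −144/P_2² = -2.1468.
ε = (∂Q_1/∂P_2)(P_2/Q_1) = -2.1468 × (8.19/96.782) ≈ -0.18.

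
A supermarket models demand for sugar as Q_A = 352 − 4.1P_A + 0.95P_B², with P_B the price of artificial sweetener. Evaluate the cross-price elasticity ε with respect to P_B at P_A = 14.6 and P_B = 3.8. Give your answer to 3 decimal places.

At P_A = 14.6 and P_B = 3.8: Q_A = 305.858.
∂Q_A/∂P_B = 1.9P_B = 1.9(3.8) = 7.2200.
ε = (∂Q_A/∂P_B)(P_B/Q_A) = 7.2200 × (3.8/305.858) ≈ 0.090.

0.090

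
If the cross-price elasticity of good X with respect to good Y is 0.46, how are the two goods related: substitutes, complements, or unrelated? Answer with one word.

substitutes

ε = 0.46 > 0, so a higher price of good Y raises demand for good X: substitutes.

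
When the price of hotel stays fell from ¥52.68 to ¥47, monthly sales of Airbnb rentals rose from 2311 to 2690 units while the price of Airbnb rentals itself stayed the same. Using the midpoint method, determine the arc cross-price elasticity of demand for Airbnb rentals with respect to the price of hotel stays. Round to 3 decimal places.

-1.330

ΔQ_A = 2690 − 2311 = 379; ΔP_B = 47 − 52.68 = -5.68.
Midpoints: Q̄_A = 2500.5, P̄_B = 49.84.
ε = (ΔQ_A/Q̄_A)/(ΔP_B/P̄_B) = (379/2500.5)/(-5.68/49.84) ≈ -1.330.
ε < 0: Airbnb rentals and hotel stays are complements.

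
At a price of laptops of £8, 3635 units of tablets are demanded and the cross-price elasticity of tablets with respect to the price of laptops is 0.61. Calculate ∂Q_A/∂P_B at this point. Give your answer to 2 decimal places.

ε = (∂Q_A/∂P_B)·(P_B/Q_A) ⇒ ∂Q_A/∂P_B = ε·Q_A/P_B = 0.61 × 3635/8 ≈ 277.17.

277.17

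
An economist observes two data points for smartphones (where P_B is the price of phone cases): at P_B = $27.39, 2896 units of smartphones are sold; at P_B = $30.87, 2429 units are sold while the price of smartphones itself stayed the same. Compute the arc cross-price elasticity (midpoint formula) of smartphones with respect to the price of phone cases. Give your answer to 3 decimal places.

ΔQ_A = 2429 − 2896 = -467; ΔP_B = 30.87 − 27.39 = 3.48.
Midpoints: Q̄_A = 2662.5, P̄_B = 29.13.
ε = (ΔQ_A/Q̄_A)/(ΔP_B/P̄_B) = (-467/2662.5)/(3.48/29.13) ≈ -1.468.
ε < 0: smartphones and phone cases are complements.

-1.468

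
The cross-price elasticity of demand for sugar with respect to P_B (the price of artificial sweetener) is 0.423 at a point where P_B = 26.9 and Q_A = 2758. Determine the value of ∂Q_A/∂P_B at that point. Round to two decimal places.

ε = (∂Q_A/∂P_B)·(P_B/Q_A) ⇒ ∂Q_A/∂P_B = ε·Q_A/P_B = 0.423 × 2758/26.9 ≈ 43.37.

43.37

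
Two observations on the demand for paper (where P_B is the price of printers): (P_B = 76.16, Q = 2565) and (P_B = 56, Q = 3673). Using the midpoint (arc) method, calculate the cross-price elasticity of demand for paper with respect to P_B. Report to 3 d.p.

-1.164

ΔQ_A = 3673 − 2565 = 1108; ΔP_B = 56 − 76.16 = -20.16.
Midpoints: Q̄_A = 3119.0, P̄_B = 66.08.
ε = (ΔQ_A/Q̄_A)/(ΔP_B/P̄_B) = (1108/3119.0)/(-20.16/66.08) ≈ -1.164.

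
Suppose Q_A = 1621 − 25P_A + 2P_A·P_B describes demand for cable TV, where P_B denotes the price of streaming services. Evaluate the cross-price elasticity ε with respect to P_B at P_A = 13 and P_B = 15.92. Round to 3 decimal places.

0.242

At P_A = 13 and P_B = 15.92: Q_A = 1709.92.
∂Q_A/∂P_B = 2P_A = 2(13) = 26.0000.
ε = (∂Q_A/∂P_B)(P_B/Q_A) = 26.0000 × (15.92/1709.92) ≈ 0.242.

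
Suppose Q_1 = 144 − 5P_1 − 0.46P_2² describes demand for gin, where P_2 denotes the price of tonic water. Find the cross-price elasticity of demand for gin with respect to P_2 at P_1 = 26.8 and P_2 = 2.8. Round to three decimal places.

At P_1 = 26.8 and P_2 = 2.8: Q_1 = 6.394.
∂Q_1/∂P_2 = -0.92P_2 = -0.92(2.8) = -2.5760.
ε = (∂Q_1/∂P_2)(P_2/Q_1) = -2.5760 × (2.8/6.394) ≈ -1.128.
ε < 0: complements.

-1.128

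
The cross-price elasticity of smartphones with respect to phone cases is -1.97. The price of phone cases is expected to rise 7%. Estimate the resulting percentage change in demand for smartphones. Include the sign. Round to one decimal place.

-13.8%

%ΔQ ≈ ε × %ΔP of phone cases = -1.97 × (7%) = -13.8%.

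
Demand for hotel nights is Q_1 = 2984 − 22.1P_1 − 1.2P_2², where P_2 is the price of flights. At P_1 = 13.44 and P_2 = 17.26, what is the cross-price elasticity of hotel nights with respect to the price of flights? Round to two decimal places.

At P_1 = 13.44 and P_2 = 17.26: Q_1 = 2329.487.
∂Q_1/∂P_2 = -2.4P_2 = -2.4(17.26) = -41.4240.
ε = (∂Q_1/∂P_2)(P_2/Q_1) = -41.4240 × (17.26/2329.487) ≈ -0.31.

-0.31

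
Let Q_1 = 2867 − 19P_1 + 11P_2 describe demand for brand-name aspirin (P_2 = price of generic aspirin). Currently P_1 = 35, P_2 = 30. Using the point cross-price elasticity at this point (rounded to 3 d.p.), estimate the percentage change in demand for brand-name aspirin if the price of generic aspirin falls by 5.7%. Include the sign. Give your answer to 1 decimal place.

At P_1 = 35, P_2 = 30: Q_1 = 2532.
∂Q_1/∂P_2 = 11.
ε = (∂Q_1/∂P_2)(P_2/Q_1) = 11.0000 × 30/2532 ≈ 0.130.
%ΔQ_1 ≈ ε × %ΔP_2 = 0.130 × (-5.7%) = -0.7%.

-0.7%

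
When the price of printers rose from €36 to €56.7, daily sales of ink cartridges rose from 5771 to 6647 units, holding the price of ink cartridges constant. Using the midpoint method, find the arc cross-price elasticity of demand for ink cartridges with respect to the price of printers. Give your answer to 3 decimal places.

0.316

ΔQ_A = 6647 − 5771 = 876; ΔP_B = 56.7 − 36 = 20.7.
Midpoints: Q̄_A = 6209.0, P̄_B = 46.35.
ε = (ΔQ_A/Q̄_A)/(ΔP_B/P̄_B) = (876/6209.0)/(20.7/46.35) ≈ 0.316.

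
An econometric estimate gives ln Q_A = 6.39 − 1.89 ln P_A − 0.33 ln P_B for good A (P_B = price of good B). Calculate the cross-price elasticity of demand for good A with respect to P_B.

In a log-linear (constant-elasticity) demand function, the coefficient on ln P_B is the cross-price elasticity.
ε = -0.33. Negative, so good A and good B are complements.

-0.33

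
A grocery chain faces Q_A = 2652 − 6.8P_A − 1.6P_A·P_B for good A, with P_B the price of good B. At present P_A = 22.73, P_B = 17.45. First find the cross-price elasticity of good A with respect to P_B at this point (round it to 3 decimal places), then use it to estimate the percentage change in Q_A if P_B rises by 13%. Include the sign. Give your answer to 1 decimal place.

-4.4%

At P_A = 22.73, P_B = 17.45: Q_A = 1862.814.
∂Q_A/∂P_B = -1.6P_A = -36.3680.
ε = (∂Q_A/∂P_B)(P_B/Q_A) = -36.3680 × 17.45/1862.814 ≈ -0.341.
%ΔQ_A ≈ ε × %ΔP_B = -0.341 × (13%) = -4.4%.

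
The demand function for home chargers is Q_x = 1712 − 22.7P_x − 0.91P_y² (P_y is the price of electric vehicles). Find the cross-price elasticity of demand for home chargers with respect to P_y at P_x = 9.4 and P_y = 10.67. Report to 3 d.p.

-0.149

At P_x = 9.4 and P_y = 10.67: Q_x = 1395.018.
∂Q_x/∂P_y = -1.82P_y = -1.82(10.67) = -19.4194.
ε = (∂Q_x/∂P_y)(P_y/Q_x) = -19.4194 × (10.67/1395.018) ≈ -0.149.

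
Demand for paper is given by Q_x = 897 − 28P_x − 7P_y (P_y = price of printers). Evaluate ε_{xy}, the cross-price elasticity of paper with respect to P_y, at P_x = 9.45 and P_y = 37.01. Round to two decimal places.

-0.69

At P_x = 9.45 and P_y = 37.01: Q_x = 373.33.
∂Q_x/∂P_y = -7.
ε = (∂Q_x/∂P_y)(P_y/Q_x) = -7 × (37.01/373.33) ≈ -0.69.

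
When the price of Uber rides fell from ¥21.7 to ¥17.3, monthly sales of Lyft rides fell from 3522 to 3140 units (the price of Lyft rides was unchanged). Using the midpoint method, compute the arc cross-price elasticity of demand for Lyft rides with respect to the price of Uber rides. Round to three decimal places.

ΔQ_A = 3140 − 3522 = -382; ΔP_B = 17.3 − 21.7 = -4.4.
Midpoints: Q̄_A = 3331.0, P̄_B = 19.50.
ε = (ΔQ_A/Q̄_A)/(ΔP_B/P̄_B) = (-382/3331.0)/(-4.4/19.50) ≈ 0.508.

0.508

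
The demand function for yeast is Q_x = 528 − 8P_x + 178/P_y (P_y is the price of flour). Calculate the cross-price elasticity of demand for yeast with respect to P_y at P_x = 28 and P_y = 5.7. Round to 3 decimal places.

-0.093

At P_x = 28 and P_y = 5.7: Q_x = 335.228.
∂Q_x/∂P_y = −178/P_y² = -5.4786.
ε = (∂Q_x/∂P_y)(P_y/Q_x) = -5.4786 × (5.7/335.228) ≈ -0.093.
ε < 0: complements.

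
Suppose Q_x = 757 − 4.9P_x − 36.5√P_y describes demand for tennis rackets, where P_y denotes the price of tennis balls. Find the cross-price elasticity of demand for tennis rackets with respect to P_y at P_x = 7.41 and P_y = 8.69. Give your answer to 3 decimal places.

-0.088

At P_x = 7.41 and P_y = 8.69: Q_x = 613.093.
∂Q_x/∂P_y = -36.5/(2√P_y) = -36.5/(2√8.69) = -6.1909.
ε = (∂Q_x/∂P_y)(P_y/Q_x) = -6.1909 × (8.69/613.093) ≈ -0.088.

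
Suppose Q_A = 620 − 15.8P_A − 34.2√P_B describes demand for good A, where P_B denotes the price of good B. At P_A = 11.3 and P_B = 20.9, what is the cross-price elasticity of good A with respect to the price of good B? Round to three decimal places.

-0.274

At P_A = 11.3 and P_B = 20.9: Q_A = 285.110.
∂Q_A/∂P_B = -34.2/(2√P_B) = -34.2/(2√20.9) = -3.7404.
ε = (∂Q_A/∂P_B)(P_B/Q_A) = -3.7404 × (20.9/285.110) ≈ -0.274.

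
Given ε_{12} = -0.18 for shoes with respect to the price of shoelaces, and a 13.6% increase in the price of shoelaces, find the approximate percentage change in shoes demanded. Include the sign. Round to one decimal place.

%ΔQ ≈ ε × %ΔP of shoelaces = -0.18 × (13.6%) = -2.4%.

-2.4%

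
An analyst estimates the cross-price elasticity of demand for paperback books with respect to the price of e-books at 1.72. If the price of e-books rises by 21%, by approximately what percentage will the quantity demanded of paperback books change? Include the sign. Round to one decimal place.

36.1%

%ΔQ ≈ ε × %ΔP of e-books = 1.72 × (21%) = 36.1%.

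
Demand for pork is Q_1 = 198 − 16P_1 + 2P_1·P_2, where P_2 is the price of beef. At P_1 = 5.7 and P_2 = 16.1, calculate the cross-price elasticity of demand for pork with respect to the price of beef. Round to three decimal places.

At P_1 = 5.7 and P_2 = 16.1: Q_1 = 290.34.
∂Q_1/∂P_2 = 2P_1 = 2(5.7) = 11.4000.
ε = (∂Q_1/∂P_2)(P_2/Q_1) = 11.4000 × (16.1/290.34) ≈ 0.632.

0.632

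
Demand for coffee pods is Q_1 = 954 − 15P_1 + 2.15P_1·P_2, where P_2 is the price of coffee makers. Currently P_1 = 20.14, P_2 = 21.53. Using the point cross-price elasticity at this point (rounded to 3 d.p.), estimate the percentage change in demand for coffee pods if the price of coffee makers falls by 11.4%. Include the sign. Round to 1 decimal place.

-6.7%

At P_1 = 20.14, P_2 = 21.53: Q_1 = 1584.171.
∂Q_1/∂P_2 = 2.15P_1 = 43.3010.
ε = (∂Q_1/∂P_2)(P_2/Q_1) = 43.3010 × 21.53/1584.171 ≈ 0.588.
%ΔQ_1 ≈ ε × %ΔP_2 = 0.588 × (-11.4%) = -6.7%.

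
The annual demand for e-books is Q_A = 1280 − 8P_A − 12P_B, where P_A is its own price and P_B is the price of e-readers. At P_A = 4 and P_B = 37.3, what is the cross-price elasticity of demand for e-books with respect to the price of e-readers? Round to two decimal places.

At P_A = 4 and P_B = 37.3: Q_A = 800.4.
∂Q_A/∂P_B = -12.
ε = (∂Q_A/∂P_B)(P_B/Q_A) = -12 × (37.3/800.4) ≈ -0.56.
Since ε < 0, e-books and e-readers are complements.

-0.56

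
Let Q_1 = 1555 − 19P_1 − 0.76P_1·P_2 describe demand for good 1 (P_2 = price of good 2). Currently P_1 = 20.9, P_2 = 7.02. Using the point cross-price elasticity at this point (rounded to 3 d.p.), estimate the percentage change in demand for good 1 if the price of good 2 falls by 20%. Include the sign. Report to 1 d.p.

At P_1 = 20.9, P_2 = 7.02: Q_1 = 1046.394.
∂Q_1/∂P_2 = -0.76P_1 = -15.8840.
ε = (∂Q_1/∂P_2)(P_2/Q_1) = -15.8840 × 7.02/1046.394 ≈ -0.107.
%ΔQ_1 ≈ ε × %ΔP_2 = -0.107 × (-20%) = 2.1%.

2.1%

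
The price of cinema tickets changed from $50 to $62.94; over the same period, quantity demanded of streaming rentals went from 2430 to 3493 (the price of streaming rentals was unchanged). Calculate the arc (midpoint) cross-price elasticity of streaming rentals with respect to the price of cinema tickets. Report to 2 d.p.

ΔQ_A = 3493 − 2430 = 1063; ΔP_B = 62.94 − 50 = 12.94.
Midpoints: Q̄_A = 2961.5, P̄_B = 56.47.
ε = (ΔQ_A/Q̄_A)/(ΔP_B/P̄_B) = (1063/2961.5)/(12.94/56.47) ≈ 1.57.
ε > 0: streaming rentals and cinema tickets are substitutes.

1.57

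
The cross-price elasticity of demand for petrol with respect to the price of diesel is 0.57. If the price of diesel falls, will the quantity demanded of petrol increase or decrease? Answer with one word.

ε > 0 and the price of diesel falls, so the quantity of petrol moves in the same direction: it decreases.

decrease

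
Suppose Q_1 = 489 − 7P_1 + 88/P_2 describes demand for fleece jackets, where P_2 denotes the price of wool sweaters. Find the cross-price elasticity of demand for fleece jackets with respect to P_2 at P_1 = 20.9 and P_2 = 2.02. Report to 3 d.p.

At P_1 = 20.9 and P_2 = 2.02: Q_1 = 386.264.
∂Q_1/∂P_2 = −88/P_2² = -21.5665.
ε = (∂Q_1/∂P_2)(P_2/Q_1) = -21.5665 × (2.02/386.264) ≈ -0.113.
ε < 0: complements.

-0.113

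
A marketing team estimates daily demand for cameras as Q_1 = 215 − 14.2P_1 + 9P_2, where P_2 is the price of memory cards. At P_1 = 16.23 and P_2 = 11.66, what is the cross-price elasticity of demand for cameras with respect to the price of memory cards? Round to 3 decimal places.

At P_1 = 16.23 and P_2 = 11.66: Q_1 = 89.474.
∂Q_1/∂P_2 = 9.
ε = (∂Q_1/∂P_2)(P_2/Q_1) = 9 × (11.66/89.474) ≈ 1.173.

1.173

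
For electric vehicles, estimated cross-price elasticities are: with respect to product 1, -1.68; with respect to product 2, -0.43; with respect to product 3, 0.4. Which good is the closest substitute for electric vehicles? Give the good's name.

product 3

Substitutes have ε > 0. Among the positive values, 0.4 (product 3) is largest.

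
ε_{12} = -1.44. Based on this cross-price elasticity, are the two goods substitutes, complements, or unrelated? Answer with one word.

complements

ε = -1.44 < 0, so a higher price of good 2 lowers demand for good 1: complements.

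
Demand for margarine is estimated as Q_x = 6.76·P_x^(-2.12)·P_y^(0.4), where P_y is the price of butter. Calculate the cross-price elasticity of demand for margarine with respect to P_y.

In a log-linear (constant-elasticity) demand function, the coefficient on the exponent of P_y is the cross-price elasticity.
ε = 0.40. Positive, so margarine and butter are substitutes.

0.40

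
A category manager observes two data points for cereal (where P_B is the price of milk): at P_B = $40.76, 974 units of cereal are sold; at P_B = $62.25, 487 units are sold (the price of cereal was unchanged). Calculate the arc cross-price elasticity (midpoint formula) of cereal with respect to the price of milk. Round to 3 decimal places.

-1.598

ΔQ_A = 487 − 974 = -487; ΔP_B = 62.25 − 40.76 = 21.49.
Midpoints: Q̄_A = 730.5, P̄_B = 51.50.
ε = (ΔQ_A/Q̄_A)/(ΔP_B/P̄_B) = (-487/730.5)/(21.49/51.50) ≈ -1.598.
ε < 0: cereal and milk are complements.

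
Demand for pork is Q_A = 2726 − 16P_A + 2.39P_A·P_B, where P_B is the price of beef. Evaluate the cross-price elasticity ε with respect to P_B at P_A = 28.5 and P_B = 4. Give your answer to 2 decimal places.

At P_A = 28.5 and P_B = 4: Q_A = 2542.46.
∂Q_A/∂P_B = 2.39P_A = 2.39(28.5) = 68.1150.
ε = (∂Q_A/∂P_B)(P_B/Q_A) = 68.1150 × (4/2542.46) ≈ 0.11.

0.11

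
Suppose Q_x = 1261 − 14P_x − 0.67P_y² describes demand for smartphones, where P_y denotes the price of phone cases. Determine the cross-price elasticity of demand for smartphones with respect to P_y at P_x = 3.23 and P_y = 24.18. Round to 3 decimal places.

-0.951

At P_x = 3.23 and P_y = 24.18: Q_x = 824.049.
∂Q_x/∂P_y = -1.34P_y = -1.34(24.18) = -32.4012.
ε = (∂Q_x/∂P_y)(P_y/Q_x) = -32.4012 × (24.18/824.049) ≈ -0.951.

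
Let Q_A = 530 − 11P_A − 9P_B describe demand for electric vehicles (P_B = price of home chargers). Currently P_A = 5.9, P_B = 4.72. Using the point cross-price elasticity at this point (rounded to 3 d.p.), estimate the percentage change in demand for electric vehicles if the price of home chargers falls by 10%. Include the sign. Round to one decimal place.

1.0%

At P_A = 5.9, P_B = 4.72: Q_A = 422.62.
∂Q_A/∂P_B = -9.
ε = (∂Q_A/∂P_B)(P_B/Q_A) = -9.0000 × 4.72/422.62 ≈ -0.101.
%ΔQ_A ≈ ε × %ΔP_B = -0.101 × (-10%) = 1.0%.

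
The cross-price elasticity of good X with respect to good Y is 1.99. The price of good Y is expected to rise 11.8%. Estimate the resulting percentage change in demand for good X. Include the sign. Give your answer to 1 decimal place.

23.5%

%ΔQ ≈ ε × %ΔP of good Y = 1.99 × (11.8%) = 23.5%.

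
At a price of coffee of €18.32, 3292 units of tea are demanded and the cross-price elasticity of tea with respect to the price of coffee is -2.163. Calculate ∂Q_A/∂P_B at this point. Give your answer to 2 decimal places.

ε = (∂Q_A/∂P_B)·(P_B/Q_A) ⇒ ∂Q_A/∂P_B = ε·Q_A/P_B = -2.163 × 3292/18.32 ≈ -388.68.

-388.68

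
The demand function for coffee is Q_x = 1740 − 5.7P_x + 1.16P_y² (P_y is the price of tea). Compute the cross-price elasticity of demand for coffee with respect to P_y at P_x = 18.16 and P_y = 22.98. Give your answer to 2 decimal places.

0.54

At P_x = 18.16 and P_y = 22.98: Q_x = 2249.061.
∂Q_x/∂P_y = 2.32P_y = 2.32(22.98) = 53.3136.
ε = (∂Q_x/∂P_y)(P_y/Q_x) = 53.3136 × (22.98/2249.061) ≈ 0.54.
ε > 0: substitutes.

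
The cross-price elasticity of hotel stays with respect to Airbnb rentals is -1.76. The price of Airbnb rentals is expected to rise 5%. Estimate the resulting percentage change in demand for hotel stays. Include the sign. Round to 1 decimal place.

-8.8%

%ΔQ ≈ ε × %ΔP of Airbnb rentals = -1.76 × (5%) = -8.8%.
Demand for hotel stays falls by about 8.8%.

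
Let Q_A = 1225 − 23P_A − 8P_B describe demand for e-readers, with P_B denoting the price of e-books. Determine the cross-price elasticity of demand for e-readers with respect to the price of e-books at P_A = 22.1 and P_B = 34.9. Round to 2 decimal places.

-0.64

At P_A = 22.1 and P_B = 34.9: Q_A = 437.5.
∂Q_A/∂P_B = -8.
ε = (∂Q_A/∂P_B)(P_B/Q_A) = -8 × (34.9/437.5) ≈ -0.64.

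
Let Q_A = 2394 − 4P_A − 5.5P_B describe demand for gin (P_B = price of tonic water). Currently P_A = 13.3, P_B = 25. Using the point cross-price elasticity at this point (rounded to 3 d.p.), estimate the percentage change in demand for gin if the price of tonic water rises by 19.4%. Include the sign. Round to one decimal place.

At P_A = 13.3, P_B = 25: Q_A = 2203.3.
∂Q_A/∂P_B = -5.5.
ε = (∂Q_A/∂P_B)(P_B/Q_A) = -5.5000 × 25/2203.3 ≈ -0.062.
%ΔQ_A ≈ ε × %ΔP_B = -0.062 × (19.4%) = -1.2%.

-1.2%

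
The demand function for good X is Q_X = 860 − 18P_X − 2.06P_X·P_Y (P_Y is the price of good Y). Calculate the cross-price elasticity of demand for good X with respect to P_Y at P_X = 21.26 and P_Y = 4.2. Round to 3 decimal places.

-0.627

At P_X = 21.26 and P_Y = 4.2: Q_X = 293.378.
∂Q_X/∂P_Y = -2.06P_X = -2.06(21.26) = -43.7956.
ε = (∂Q_X/∂P_Y)(P_Y/Q_X) = -43.7956 × (4.2/293.378) ≈ -0.627.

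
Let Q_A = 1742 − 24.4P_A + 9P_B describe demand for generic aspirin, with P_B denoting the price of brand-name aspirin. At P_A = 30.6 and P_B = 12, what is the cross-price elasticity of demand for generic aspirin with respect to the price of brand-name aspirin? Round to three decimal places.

0.098

At P_A = 30.6 and P_B = 12: Q_A = 1103.36.
∂Q_A/∂P_B = 9.
ε = (∂Q_A/∂P_B)(P_B/Q_A) = 9 × (12/1103.36) ≈ 0.098.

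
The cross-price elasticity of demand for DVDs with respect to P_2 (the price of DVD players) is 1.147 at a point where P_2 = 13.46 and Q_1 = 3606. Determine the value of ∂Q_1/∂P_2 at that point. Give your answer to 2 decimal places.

ε = (∂Q_1/∂P_2)·(P_2/Q_1) ⇒ ∂Q_1/∂P_2 = ε·Q_1/P_2 = 1.147 × 3606/13.46 ≈ 307.29.

307.29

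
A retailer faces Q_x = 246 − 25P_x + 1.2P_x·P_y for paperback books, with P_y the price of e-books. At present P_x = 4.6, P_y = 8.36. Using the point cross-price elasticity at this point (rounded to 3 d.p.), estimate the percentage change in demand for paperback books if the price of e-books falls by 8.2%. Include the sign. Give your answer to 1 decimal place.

At P_x = 4.6, P_y = 8.36: Q_x = 177.147.
∂Q_x/∂P_y = 1.2P_x = 5.5200.
ε = (∂Q_x/∂P_y)(P_y/Q_x) = 5.5200 × 8.36/177.147 ≈ 0.261.
%ΔQ_x ≈ ε × %ΔP_y = 0.261 × (-8.2%) = -2.1%.

-2.1%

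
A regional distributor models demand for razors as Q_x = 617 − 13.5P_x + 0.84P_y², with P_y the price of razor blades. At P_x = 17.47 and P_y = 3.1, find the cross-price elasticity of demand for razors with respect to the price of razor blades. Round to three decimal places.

0.041

At P_x = 17.47 and P_y = 3.1: Q_x = 389.227.
∂Q_x/∂P_y = 1.68P_y = 1.68(3.1) = 5.2080.
ε = (∂Q_x/∂P_y)(P_y/Q_x) = 5.2080 × (3.1/389.227) ≈ 0.041.
ε > 0: substitutes.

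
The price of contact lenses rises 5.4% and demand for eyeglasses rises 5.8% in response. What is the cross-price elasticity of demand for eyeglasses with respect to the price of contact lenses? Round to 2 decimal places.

ε = (%ΔQ of eyeglasses) / (%ΔP of contact lenses) = (5.8%) / (5.4%) ≈ 1.07.

1.07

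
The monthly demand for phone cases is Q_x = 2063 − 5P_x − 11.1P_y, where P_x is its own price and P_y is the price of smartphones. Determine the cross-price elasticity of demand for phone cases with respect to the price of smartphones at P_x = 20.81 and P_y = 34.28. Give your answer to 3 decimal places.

At P_x = 20.81 and P_y = 34.28: Q_x = 1578.442.
∂Q_x/∂P_y = -11.1.
ε = (∂Q_x/∂P_y)(P_y/Q_x) = -11.1 × (34.28/1578.442) ≈ -0.241.
Since ε < 0, phone cases and smartphones are complements.

-0.241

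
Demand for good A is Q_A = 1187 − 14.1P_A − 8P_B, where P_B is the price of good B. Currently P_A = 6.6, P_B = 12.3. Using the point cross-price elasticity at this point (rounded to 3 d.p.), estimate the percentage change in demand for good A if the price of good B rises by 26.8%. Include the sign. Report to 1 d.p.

-2.7%

At P_A = 6.6, P_B = 12.3: Q_A = 995.54.
∂Q_A/∂P_B = -8.
ε = (∂Q_A/∂P_B)(P_B/Q_A) = -8.0000 × 12.3/995.54 ≈ -0.099.
%ΔQ_A ≈ ε × %ΔP_B = -0.099 × (26.8%) = -2.7%.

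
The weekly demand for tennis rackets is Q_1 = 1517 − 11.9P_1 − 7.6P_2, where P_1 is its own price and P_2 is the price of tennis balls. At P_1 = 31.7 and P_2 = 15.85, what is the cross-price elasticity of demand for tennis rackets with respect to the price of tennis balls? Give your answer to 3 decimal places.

At P_1 = 31.7 and P_2 = 15.85: Q_1 = 1019.31.
∂Q_1/∂P_2 = -7.6.
ε = (∂Q_1/∂P_2)(P_2/Q_1) = -7.6 × (15.85/1019.31) ≈ -0.118.

-0.118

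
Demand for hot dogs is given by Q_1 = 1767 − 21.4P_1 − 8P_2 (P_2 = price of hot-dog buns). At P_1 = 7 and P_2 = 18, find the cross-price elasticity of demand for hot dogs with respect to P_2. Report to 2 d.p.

At P_1 = 7 and P_2 = 18: Q_1 = 1473.2.
∂Q_1/∂P_2 = -8.
ε = (∂Q_1/∂P_2)(P_2/Q_1) = -8 × (18/1473.2) ≈ -0.10.

-0.10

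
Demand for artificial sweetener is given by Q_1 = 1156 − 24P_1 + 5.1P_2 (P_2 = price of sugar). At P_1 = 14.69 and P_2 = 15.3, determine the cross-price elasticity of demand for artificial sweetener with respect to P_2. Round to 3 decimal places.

0.089

At P_1 = 14.69 and P_2 = 15.3: Q_1 = 881.47.
∂Q_1/∂P_2 = 5.1.
ε = (∂Q_1/∂P_2)(P_2/Q_1) = 5.1 × (15.3/881.47) ≈ 0.089.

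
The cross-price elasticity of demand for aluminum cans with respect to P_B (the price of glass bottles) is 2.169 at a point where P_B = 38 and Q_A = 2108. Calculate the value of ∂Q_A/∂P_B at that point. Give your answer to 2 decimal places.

ε = (∂Q_A/∂P_B)·(P_B/Q_A) ⇒ ∂Q_A/∂P_B = ε·Q_A/P_B = 2.169 × 2108/38 ≈ 120.32.

120.32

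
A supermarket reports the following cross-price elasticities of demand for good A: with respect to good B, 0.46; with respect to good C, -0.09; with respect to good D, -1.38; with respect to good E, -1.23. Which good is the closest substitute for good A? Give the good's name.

Substitutes have ε > 0. Among the positive values, 0.46 (good B) is largest.

good B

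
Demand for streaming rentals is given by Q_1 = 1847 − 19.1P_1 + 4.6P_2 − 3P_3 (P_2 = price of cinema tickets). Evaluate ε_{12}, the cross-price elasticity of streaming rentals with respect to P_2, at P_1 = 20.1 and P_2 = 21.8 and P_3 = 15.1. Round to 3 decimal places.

0.066

At P_1 = 20.1 and P_2 = 21.8 and P_3 = 15.1: Q_1 = 1518.07.
∂Q_1/∂P_2 = 4.6.
ε = (∂Q_1/∂P_2)(P_2/Q_1) = 4.6 × (21.8/1518.07) ≈ 0.066.
Since ε > 0, streaming rentals and cinema tickets are substitutes.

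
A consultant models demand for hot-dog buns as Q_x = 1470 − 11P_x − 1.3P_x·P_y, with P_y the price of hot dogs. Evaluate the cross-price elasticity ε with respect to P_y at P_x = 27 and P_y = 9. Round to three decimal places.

-0.369

At P_x = 27 and P_y = 9: Q_x = 857.1.
∂Q_x/∂P_y = -1.3P_x = -1.3(27) = -35.1000.
ε = (∂Q_x/∂P_y)(P_y/Q_x) = -35.1000 × (9/857.1) ≈ -0.369.
ε < 0: complements.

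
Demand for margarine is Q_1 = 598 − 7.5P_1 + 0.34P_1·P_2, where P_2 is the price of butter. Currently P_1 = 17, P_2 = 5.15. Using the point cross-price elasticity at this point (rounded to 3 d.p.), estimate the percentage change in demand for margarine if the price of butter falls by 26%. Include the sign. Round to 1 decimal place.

-1.6%

At P_1 = 17, P_2 = 5.15: Q_1 = 500.267.
∂Q_1/∂P_2 = 0.34P_1 = 5.7800.
ε = (∂Q_1/∂P_2)(P_2/Q_1) = 5.7800 × 5.15/500.267 ≈ 0.060.
%ΔQ_1 ≈ ε × %ΔP_2 = 0.060 × (-26%) = -1.6%.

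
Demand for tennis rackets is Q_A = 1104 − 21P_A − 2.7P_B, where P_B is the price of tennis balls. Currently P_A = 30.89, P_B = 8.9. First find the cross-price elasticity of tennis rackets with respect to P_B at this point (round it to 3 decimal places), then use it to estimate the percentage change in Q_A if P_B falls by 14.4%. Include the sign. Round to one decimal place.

At P_A = 30.89, P_B = 8.9: Q_A = 431.28.
∂Q_A/∂P_B = -2.7.
ε = (∂Q_A/∂P_B)(P_B/Q_A) = -2.7000 × 8.9/431.28 ≈ -0.056.
%ΔQ_A ≈ ε × %ΔP_B = -0.056 × (-14.4%) = 0.8%.

0.8%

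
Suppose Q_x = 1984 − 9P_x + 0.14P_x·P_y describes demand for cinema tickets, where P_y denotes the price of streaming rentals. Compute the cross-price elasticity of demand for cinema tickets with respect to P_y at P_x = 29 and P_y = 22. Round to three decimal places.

At P_x = 29 and P_y = 22: Q_x = 1812.32.
∂Q_x/∂P_y = 0.14P_x = 0.14(29) = 4.0600.
ε = (∂Q_x/∂P_y)(P_y/Q_x) = 4.0600 × (22/1812.32) ≈ 0.049.
ε > 0: substitutes.

0.049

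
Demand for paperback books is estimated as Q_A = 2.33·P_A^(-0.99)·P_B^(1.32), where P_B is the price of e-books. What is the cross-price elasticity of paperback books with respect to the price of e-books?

1.32

In a log-linear (constant-elasticity) demand function, the coefficient on the exponent of P_B is the cross-price elasticity.
ε = 1.32. Positive, so paperback books and e-books are substitutes.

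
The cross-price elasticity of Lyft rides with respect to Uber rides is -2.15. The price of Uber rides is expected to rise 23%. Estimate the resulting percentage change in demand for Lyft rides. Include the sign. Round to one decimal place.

-49.5%

%ΔQ ≈ ε × %ΔP of Uber rides = -2.15 × (23%) = -49.5%.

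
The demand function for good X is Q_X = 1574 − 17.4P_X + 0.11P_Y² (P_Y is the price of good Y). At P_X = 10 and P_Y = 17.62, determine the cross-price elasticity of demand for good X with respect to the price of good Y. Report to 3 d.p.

0.048

At P_X = 10 and P_Y = 17.62: Q_X = 1434.151.
∂Q_X/∂P_Y = 0.22P_Y = 0.22(17.62) = 3.8764.
ε = (∂Q_X/∂P_Y)(P_Y/Q_X) = 3.8764 × (17.62/1434.151) ≈ 0.048.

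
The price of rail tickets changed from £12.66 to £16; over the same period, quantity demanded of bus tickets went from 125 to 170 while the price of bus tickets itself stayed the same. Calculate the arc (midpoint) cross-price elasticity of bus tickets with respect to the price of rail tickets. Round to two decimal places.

ΔQ_A = 170 − 125 = 45; ΔP_B = 16 − 12.66 = 3.34.
Midpoints: Q̄_A = 147.5, P̄_B = 14.33.
ε = (ΔQ_A/Q̄_A)/(ΔP_B/P̄_B) = (45/147.5)/(3.34/14.33) ≈ 1.31.
ε > 0: bus tickets and rail tickets are substitutes.

1.31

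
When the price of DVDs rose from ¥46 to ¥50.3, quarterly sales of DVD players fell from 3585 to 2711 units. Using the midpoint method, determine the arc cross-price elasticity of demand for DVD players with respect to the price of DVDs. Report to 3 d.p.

-3.109

ΔQ_A = 2711 − 3585 = -874; ΔP_B = 50.3 − 46 = 4.3.
Midpoints: Q̄_A = 3148.0, P̄_B = 48.15.
ε = (ΔQ_A/Q̄_A)/(ΔP_B/P̄_B) = (-874/3148.0)/(4.3/48.15) ≈ -3.109.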